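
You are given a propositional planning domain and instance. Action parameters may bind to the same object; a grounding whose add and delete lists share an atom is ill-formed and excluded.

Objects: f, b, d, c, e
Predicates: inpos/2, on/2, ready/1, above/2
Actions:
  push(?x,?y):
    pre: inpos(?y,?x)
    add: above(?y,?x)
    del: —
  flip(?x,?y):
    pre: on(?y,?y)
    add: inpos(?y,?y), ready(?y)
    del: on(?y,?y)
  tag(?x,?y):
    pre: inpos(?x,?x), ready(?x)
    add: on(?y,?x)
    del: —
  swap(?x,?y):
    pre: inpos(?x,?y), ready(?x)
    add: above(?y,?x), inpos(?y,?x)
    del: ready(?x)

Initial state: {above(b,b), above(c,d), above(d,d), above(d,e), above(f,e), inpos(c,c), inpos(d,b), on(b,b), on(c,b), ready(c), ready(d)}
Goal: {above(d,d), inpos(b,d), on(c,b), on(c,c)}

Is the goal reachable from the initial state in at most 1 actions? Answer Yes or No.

1. tag(c,c)  →  {above(b,b), above(c,d), above(d,d), above(d,e), above(f,e), inpos(c,c), inpos(d,b), on(b,b), on(c,b), on(c,c), ready(c), ready(d)}
2. swap(d,b)  →  {above(b,b), above(b,d), above(c,d), above(d,d), above(d,e), above(f,e), inpos(b,d), inpos(c,c), inpos(d,b), on(b,b), on(c,b), on(c,c), ready(c)}
optimal plan length = 2; 2 > 1

No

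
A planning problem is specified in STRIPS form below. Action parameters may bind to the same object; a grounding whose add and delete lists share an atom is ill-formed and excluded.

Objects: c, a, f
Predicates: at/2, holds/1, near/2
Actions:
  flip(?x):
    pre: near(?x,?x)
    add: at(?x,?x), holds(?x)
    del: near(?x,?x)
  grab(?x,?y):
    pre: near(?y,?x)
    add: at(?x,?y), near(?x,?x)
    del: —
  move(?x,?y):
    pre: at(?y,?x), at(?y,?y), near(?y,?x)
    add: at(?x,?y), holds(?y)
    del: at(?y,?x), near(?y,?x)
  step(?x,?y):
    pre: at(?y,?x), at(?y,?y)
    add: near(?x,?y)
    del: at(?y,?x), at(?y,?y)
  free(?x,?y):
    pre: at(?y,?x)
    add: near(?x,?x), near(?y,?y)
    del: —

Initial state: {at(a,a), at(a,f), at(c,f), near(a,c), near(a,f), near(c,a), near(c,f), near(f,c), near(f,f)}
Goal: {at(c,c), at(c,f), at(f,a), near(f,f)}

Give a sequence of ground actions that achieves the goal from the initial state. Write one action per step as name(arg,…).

1. grab(c,a)  →  {at(a,a), at(a,f), at(c,a), at(c,f), near(a,c), near(a,f), near(c,a), near(c,c), near(c,f), near(f,c), near(f,f)}
2. flip(c)  →  {at(a,a), at(a,f), at(c,a), at(c,c), at(c,f), holds(c), near(a,c), near(a,f), near(c,a), near(c,f), near(f,c), near(f,f)}
3. grab(f,a)  →  {at(a,a), at(a,f), at(c,a), at(c,c), at(c,f), at(f,a), holds(c), near(a,c), near(a,f), near(c,a), near(c,f), near(f,c), near(f,f)}

grab(c,a); flip(c); grab(f,a)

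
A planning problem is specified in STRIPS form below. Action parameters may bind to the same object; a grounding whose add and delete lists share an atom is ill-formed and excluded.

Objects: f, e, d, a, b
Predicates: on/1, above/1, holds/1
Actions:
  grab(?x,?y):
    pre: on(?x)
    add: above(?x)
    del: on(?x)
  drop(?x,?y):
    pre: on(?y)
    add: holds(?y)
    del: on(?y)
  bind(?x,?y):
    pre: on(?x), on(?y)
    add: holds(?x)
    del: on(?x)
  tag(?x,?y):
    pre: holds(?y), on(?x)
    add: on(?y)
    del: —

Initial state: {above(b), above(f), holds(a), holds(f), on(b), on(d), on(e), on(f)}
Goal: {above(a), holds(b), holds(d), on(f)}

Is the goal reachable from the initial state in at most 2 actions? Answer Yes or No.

1. drop(f,d)  →  {above(b), above(f), holds(a), holds(d), holds(f), on(b), on(e), on(f)}
2. drop(f,b)  →  {above(b), above(f), holds(a), holds(b), holds(d), holds(f), on(e), on(f)}
3. tag(f,a)  →  {above(b), above(f), holds(a), holds(b), holds(d), holds(f), on(a), on(e), on(f)}
4. grab(a,f)  →  {above(a), above(b), above(f), holds(a), holds(b), holds(d), holds(f), on(e), on(f)}
optimal plan length = 4; 4 > 2

No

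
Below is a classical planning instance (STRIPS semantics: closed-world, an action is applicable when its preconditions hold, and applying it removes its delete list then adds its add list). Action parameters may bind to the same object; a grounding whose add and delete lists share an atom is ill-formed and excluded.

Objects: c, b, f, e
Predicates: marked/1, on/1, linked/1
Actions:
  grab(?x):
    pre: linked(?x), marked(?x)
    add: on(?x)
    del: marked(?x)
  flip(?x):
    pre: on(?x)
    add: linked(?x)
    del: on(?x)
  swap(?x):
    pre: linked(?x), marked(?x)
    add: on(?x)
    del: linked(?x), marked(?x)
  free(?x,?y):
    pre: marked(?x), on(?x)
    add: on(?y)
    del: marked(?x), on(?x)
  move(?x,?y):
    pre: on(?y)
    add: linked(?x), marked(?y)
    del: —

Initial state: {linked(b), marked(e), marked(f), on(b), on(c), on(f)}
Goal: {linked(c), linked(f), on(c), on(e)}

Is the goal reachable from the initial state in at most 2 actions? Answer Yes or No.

No

1. flip(f)  →  {linked(b), linked(f), marked(e), marked(f), on(b), on(c)}
2. move(c,b)  →  {linked(b), linked(c), linked(f), marked(b), marked(e), marked(f), on(b), on(c)}
3. free(b,e)  →  {linked(b), linked(c), linked(f), marked(e), marked(f), on(c), on(e)}
optimal plan length = 3; 3 > 2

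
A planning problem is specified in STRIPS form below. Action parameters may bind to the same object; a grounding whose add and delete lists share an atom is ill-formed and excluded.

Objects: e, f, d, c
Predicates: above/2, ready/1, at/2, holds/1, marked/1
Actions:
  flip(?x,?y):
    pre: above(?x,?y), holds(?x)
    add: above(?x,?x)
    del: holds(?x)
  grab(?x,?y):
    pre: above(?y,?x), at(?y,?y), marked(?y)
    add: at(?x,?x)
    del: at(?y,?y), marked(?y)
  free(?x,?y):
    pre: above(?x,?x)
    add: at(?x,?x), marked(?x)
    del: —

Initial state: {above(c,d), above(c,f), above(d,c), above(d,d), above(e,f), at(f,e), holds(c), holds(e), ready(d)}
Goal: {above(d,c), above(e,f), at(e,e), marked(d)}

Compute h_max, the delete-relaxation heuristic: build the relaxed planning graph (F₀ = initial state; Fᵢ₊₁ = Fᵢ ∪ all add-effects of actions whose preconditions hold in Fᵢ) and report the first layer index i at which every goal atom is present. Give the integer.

2

F0 = init (9 atoms)
F1 = F0 ∪ {above(c,c), above(e,e), at(d,d), marked(d)}  (13 atoms)
F2 = F1 ∪ {at(c,c), at(e,e), marked(c), marked(e)}  (17 atoms)
goal ⊆ F2  ⇒  h_max = 2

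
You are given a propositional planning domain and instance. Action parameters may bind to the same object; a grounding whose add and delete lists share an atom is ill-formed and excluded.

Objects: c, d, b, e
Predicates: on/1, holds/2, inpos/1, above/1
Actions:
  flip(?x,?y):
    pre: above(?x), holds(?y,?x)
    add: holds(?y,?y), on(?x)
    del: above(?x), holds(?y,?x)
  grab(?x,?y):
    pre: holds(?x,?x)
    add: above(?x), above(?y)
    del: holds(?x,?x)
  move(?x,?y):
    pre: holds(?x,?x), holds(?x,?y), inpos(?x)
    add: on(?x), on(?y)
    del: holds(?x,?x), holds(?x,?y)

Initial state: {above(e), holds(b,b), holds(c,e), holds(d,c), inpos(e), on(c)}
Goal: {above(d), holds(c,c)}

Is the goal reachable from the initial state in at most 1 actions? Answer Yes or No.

No

1. flip(e,c)  →  {holds(b,b), holds(c,c), holds(d,c), inpos(e), on(c), on(e)}
2. grab(b,d)  →  {above(b), above(d), holds(c,c), holds(d,c), inpos(e), on(c), on(e)}
optimal plan length = 2; 2 > 1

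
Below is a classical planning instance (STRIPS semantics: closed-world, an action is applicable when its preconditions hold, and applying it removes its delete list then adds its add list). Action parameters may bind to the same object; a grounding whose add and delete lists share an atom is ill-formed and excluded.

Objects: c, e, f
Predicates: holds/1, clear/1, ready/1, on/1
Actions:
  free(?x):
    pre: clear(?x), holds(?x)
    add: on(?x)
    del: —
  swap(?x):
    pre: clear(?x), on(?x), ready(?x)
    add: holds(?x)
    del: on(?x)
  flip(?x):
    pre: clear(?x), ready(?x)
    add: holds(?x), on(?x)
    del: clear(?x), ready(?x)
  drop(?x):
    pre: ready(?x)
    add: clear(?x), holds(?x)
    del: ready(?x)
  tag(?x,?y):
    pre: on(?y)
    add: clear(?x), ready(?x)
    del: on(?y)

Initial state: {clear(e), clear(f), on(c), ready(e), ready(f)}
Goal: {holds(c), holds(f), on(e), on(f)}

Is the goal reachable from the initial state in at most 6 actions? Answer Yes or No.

1. flip(e)  →  {clear(f), holds(e), on(c), on(e), ready(f)}
2. flip(f)  →  {holds(e), holds(f), on(c), on(e), on(f)}
3. tag(c,c)  →  {clear(c), holds(e), holds(f), on(e), on(f), ready(c)}
4. flip(c)  →  {holds(c), holds(e), holds(f), on(c), on(e), on(f)}
optimal plan length = 4; 4 ≤ 6

Yes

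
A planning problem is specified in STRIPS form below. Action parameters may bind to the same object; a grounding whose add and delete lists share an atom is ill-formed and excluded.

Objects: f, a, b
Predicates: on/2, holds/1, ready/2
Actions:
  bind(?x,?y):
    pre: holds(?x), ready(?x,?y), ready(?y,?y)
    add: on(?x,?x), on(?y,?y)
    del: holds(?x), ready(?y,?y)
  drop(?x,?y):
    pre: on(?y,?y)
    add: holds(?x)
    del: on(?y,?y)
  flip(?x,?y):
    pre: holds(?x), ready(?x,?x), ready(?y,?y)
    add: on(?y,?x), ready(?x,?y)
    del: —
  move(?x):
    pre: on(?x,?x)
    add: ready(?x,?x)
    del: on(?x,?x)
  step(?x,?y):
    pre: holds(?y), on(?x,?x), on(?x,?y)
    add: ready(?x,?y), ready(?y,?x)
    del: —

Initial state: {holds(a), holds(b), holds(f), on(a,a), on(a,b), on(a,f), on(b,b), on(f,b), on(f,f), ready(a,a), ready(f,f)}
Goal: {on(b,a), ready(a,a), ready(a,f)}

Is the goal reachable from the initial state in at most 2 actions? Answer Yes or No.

1. flip(a,f)  →  {holds(a), holds(b), holds(f), on(a,a), on(a,b), on(a,f), on(b,b), on(f,a), on(f,b), on(f,f), ready(a,a), ready(a,f), ready(f,f)}
2. move(b)  →  {holds(a), holds(b), holds(f), on(a,a), on(a,b), on(a,f), on(f,a), on(f,b), on(f,f), ready(a,a), ready(a,f), ready(b,b), ready(f,f)}
3. flip(a,b)  →  {holds(a), holds(b), holds(f), on(a,a), on(a,b), on(a,f), on(b,a), on(f,a), on(f,b), on(f,f), ready(a,a), ready(a,b), ready(a,f), ready(b,b), ready(f,f)}
optimal plan length = 3; 3 > 2

No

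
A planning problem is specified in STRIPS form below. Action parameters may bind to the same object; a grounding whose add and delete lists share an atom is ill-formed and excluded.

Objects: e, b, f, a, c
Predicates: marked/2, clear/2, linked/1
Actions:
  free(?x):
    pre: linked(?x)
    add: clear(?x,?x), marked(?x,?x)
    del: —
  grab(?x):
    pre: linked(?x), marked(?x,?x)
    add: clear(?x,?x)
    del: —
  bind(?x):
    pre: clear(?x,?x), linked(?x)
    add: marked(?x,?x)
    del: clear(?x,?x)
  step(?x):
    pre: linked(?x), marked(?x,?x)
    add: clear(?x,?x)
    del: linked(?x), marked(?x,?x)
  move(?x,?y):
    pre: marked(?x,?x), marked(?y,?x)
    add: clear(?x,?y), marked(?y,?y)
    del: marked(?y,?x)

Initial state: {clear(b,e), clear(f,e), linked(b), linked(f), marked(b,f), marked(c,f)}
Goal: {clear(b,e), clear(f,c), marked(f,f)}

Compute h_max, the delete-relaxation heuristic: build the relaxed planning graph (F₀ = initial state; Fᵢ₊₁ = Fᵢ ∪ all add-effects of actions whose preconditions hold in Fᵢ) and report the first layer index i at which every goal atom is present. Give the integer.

F0 = init (6 atoms)
F1 = F0 ∪ {clear(b,b), clear(f,f), marked(b,b), marked(f,f)}  (10 atoms)
F2 = F1 ∪ {clear(f,b), clear(f,c), marked(c,c)}  (13 atoms)
goal ⊆ F2  ⇒  h_max = 2

2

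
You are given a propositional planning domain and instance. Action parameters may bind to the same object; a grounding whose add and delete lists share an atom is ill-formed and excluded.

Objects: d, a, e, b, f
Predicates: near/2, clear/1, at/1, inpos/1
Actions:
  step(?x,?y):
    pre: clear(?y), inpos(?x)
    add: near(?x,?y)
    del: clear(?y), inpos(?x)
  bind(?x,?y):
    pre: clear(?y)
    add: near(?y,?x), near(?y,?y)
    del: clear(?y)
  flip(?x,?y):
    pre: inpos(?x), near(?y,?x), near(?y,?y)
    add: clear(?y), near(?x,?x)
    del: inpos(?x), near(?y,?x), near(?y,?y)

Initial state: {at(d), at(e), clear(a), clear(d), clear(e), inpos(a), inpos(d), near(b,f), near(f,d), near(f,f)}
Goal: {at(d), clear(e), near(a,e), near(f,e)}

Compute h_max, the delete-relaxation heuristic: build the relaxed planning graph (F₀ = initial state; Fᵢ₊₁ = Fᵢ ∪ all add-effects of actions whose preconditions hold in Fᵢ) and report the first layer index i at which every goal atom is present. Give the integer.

2

F0 = init (10 atoms)
F1 = F0 ∪ {clear(f), near(a,a), near(a,b), near(a,d), near(a,e), near(a,f), near(d,a), near(d,b), near(d,d), near(d,e), near(d,f), near(e,a), near(e,b), near(e,d), near(e,e), near(e,f)}  (26 atoms)
F2 = F1 ∪ {near(f,a), near(f,b), near(f,e)}  (29 atoms)
goal ⊆ F2  ⇒  h_max = 2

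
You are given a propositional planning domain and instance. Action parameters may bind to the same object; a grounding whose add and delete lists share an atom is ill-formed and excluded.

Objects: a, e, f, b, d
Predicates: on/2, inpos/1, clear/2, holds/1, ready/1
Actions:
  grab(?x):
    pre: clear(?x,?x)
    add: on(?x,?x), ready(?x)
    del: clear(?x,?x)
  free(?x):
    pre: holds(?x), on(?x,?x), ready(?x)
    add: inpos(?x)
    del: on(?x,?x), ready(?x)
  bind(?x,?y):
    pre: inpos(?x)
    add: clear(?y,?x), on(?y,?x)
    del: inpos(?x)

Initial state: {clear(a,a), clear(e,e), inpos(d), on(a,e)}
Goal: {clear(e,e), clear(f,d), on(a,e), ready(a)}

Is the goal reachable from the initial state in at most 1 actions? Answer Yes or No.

No

1. grab(a)  →  {clear(e,e), inpos(d), on(a,a), on(a,e), ready(a)}
2. bind(d,f)  →  {clear(e,e), clear(f,d), on(a,a), on(a,e), on(f,d), ready(a)}
optimal plan length = 2; 2 > 1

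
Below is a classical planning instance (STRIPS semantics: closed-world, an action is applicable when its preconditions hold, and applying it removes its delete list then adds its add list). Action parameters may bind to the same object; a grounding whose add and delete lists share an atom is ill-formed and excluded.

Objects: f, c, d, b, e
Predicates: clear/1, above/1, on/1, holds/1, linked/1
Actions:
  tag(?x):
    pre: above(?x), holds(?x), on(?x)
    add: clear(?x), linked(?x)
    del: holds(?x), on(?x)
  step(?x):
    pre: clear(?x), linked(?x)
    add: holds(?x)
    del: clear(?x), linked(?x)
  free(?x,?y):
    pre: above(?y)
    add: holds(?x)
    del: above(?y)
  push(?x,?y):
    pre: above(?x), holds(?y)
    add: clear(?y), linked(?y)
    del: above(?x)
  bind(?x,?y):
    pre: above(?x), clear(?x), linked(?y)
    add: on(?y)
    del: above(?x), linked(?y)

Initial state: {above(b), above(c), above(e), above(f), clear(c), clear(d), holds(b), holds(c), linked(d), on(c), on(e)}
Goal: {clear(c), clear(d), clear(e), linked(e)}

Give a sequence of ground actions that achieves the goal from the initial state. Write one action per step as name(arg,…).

1. free(e,f)  →  {above(b), above(c), above(e), clear(c), clear(d), holds(b), holds(c), holds(e), linked(d), on(c), on(e)}
2. tag(e)  →  {above(b), above(c), above(e), clear(c), clear(d), clear(e), holds(b), holds(c), linked(d), linked(e), on(c)}

free(e,f); tag(e)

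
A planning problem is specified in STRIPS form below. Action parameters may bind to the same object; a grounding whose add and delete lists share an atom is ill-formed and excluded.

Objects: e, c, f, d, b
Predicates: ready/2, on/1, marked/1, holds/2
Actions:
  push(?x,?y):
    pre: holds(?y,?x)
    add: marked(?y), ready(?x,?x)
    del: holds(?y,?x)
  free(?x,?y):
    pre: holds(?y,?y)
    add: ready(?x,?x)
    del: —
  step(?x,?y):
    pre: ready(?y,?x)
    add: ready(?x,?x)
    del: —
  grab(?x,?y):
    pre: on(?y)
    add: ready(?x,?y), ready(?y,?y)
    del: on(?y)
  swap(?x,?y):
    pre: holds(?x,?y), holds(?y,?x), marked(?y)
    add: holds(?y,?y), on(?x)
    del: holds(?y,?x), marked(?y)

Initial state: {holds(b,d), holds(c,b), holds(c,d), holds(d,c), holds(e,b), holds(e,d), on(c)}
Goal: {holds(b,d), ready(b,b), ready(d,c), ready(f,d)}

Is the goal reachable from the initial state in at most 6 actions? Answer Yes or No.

Yes

1. push(b,c)  →  {holds(b,d), holds(c,d), holds(d,c), holds(e,b), holds(e,d), marked(c), on(c), ready(b,b)}
2. grab(d,c)  →  {holds(b,d), holds(c,d), holds(d,c), holds(e,b), holds(e,d), marked(c), ready(b,b), ready(c,c), ready(d,c)}
3. swap(d,c)  →  {holds(b,d), holds(c,c), holds(d,c), holds(e,b), holds(e,d), on(d), ready(b,b), ready(c,c), ready(d,c)}
4. grab(f,d)  →  {holds(b,d), holds(c,c), holds(d,c), holds(e,b), holds(e,d), ready(b,b), ready(c,c), ready(d,c), ready(d,d), ready(f,d)}
optimal plan length = 4; 4 ≤ 6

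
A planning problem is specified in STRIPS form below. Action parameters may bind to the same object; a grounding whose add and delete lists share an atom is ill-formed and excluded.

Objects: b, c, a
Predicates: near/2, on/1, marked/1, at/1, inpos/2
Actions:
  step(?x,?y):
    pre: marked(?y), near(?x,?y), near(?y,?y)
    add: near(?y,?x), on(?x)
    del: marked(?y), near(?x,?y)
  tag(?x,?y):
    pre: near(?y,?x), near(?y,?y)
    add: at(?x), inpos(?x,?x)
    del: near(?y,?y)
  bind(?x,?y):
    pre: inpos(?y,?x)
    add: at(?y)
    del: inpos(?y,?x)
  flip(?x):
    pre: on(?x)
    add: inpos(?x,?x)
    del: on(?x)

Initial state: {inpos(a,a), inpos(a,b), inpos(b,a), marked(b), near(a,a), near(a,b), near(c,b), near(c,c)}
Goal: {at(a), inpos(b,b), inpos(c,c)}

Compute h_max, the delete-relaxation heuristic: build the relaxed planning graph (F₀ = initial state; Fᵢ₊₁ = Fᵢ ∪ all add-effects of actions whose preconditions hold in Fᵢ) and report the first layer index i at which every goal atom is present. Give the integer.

F0 = init (8 atoms)
F1 = F0 ∪ {at(a), at(b), at(c), inpos(b,b), inpos(c,c)}  (13 atoms)
goal ⊆ F1  ⇒  h_max = 1

1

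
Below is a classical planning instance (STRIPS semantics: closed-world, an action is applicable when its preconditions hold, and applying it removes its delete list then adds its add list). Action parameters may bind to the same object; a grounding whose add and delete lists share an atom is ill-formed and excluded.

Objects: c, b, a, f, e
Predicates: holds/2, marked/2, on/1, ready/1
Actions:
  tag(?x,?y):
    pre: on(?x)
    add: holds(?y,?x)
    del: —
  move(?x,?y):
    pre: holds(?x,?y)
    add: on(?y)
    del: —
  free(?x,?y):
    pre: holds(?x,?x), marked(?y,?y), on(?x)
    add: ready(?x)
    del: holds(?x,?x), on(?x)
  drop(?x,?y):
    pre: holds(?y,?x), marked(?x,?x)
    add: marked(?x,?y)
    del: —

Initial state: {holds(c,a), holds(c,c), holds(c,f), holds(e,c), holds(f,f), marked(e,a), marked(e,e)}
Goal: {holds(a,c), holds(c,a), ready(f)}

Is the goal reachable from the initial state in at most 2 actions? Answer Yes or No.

1. move(c,c)  →  {holds(c,a), holds(c,c), holds(c,f), holds(e,c), holds(f,f), marked(e,a), marked(e,e), on(c)}
2. tag(c,a)  →  {holds(a,c), holds(c,a), holds(c,c), holds(c,f), holds(e,c), holds(f,f), marked(e,a), marked(e,e), on(c)}
3. move(c,f)  →  {holds(a,c), holds(c,a), holds(c,c), holds(c,f), holds(e,c), holds(f,f), marked(e,a), marked(e,e), on(c), on(f)}
4. free(f,e)  →  {holds(a,c), holds(c,a), holds(c,c), holds(c,f), holds(e,c), marked(e,a), marked(e,e), on(c), ready(f)}
optimal plan length = 4; 4 > 2

No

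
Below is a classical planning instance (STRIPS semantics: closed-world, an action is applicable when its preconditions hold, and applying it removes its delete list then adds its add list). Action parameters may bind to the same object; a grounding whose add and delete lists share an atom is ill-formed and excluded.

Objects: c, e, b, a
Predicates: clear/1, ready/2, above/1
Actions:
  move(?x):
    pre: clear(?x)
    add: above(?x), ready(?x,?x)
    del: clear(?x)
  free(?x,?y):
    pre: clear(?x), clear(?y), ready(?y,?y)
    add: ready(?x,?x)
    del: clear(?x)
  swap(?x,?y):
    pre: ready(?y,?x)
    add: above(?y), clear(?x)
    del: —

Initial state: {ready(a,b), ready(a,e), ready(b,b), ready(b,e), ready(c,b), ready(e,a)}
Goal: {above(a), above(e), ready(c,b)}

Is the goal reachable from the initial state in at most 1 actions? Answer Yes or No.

No

1. swap(e,a)  →  {above(a), clear(e), ready(a,b), ready(a,e), ready(b,b), ready(b,e), ready(c,b), ready(e,a)}
2. move(e)  →  {above(a), above(e), ready(a,b), ready(a,e), ready(b,b), ready(b,e), ready(c,b), ready(e,a), ready(e,e)}
optimal plan length = 2; 2 > 1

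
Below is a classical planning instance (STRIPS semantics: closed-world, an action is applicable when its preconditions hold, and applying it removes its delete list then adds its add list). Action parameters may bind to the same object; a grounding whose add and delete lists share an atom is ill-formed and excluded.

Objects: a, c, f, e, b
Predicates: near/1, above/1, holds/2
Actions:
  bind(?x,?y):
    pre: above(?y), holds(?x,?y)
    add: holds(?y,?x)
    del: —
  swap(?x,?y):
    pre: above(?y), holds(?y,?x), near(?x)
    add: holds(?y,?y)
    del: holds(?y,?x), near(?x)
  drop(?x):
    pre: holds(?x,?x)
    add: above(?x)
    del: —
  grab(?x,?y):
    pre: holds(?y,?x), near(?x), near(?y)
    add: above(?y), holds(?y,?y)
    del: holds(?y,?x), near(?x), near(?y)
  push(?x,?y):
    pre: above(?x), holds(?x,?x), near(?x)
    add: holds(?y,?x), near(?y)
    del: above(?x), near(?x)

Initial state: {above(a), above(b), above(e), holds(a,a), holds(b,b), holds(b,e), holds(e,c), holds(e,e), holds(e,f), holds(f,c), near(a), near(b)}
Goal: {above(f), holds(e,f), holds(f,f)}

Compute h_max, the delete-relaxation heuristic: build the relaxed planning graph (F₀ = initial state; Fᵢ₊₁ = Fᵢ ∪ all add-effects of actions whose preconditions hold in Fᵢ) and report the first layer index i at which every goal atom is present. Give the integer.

F0 = init (12 atoms)
F1 = F0 ∪ {holds(a,b), holds(b,a), holds(c,a), holds(c,b), holds(e,a), holds(e,b), holds(f,a), holds(f,b), near(c), near(e), near(f)}  (23 atoms)
F2 = F1 ∪ {above(c), above(f), holds(a,c), holds(a,e), holds(a,f), holds(b,c), holds(b,f), holds(c,c), holds(c,e), holds(f,e), holds(f,f)}  (34 atoms)
goal ⊆ F2  ⇒  h_max = 2

2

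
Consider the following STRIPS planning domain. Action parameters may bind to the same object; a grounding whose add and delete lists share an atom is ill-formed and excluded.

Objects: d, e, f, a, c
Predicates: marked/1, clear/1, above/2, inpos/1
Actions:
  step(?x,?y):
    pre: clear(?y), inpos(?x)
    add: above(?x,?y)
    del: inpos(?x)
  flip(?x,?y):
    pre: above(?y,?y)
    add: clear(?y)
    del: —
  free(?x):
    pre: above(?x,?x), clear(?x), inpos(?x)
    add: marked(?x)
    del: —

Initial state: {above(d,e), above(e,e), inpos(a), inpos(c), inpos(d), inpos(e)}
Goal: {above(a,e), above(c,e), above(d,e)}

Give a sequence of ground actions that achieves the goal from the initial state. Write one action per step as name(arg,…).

1. flip(d,e)  →  {above(d,e), above(e,e), clear(e), inpos(a), inpos(c), inpos(d), inpos(e)}
2. step(a,e)  →  {above(a,e), above(d,e), above(e,e), clear(e), inpos(c), inpos(d), inpos(e)}
3. step(c,e)  →  {above(a,e), above(c,e), above(d,e), above(e,e), clear(e), inpos(d), inpos(e)}

flip(d,e); step(a,e); step(c,e)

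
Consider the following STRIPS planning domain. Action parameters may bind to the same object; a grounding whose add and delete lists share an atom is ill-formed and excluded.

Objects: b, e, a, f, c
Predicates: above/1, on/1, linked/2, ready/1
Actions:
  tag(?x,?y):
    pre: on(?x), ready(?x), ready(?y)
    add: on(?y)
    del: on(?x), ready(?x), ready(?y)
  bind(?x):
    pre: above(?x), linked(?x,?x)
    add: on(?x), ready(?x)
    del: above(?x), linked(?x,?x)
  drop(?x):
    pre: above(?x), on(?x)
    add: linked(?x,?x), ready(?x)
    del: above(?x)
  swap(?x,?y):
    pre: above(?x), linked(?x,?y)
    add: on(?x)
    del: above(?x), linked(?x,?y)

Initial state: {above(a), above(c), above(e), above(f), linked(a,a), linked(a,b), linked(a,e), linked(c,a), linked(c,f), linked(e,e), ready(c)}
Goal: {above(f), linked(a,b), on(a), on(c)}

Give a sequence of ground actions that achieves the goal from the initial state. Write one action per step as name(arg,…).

1. bind(a)  →  {above(c), above(e), above(f), linked(a,b), linked(a,e), linked(c,a), linked(c,f), linked(e,e), on(a), ready(a), ready(c)}
2. swap(c,a)  →  {above(e), above(f), linked(a,b), linked(a,e), linked(c,f), linked(e,e), on(a), on(c), ready(a), ready(c)}

bind(a); swap(c,a)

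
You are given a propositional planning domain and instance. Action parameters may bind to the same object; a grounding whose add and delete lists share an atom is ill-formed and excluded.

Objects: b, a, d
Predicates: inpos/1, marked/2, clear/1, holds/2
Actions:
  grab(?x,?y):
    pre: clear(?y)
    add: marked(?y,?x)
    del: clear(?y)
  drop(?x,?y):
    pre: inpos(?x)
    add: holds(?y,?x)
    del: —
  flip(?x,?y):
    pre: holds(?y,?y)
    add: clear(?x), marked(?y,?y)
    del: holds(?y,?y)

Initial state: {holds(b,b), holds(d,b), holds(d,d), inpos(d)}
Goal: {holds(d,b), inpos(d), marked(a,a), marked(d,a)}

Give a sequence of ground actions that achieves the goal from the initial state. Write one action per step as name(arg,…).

flip(a,b); grab(a,a); flip(d,d); grab(a,d)

1. flip(a,b)  →  {clear(a), holds(d,b), holds(d,d), inpos(d), marked(b,b)}
2. grab(a,a)  →  {holds(d,b), holds(d,d), inpos(d), marked(a,a), marked(b,b)}
3. flip(d,d)  →  {clear(d), holds(d,b), inpos(d), marked(a,a), marked(b,b), marked(d,d)}
4. grab(a,d)  →  {holds(d,b), inpos(d), marked(a,a), marked(b,b), marked(d,a), marked(d,d)}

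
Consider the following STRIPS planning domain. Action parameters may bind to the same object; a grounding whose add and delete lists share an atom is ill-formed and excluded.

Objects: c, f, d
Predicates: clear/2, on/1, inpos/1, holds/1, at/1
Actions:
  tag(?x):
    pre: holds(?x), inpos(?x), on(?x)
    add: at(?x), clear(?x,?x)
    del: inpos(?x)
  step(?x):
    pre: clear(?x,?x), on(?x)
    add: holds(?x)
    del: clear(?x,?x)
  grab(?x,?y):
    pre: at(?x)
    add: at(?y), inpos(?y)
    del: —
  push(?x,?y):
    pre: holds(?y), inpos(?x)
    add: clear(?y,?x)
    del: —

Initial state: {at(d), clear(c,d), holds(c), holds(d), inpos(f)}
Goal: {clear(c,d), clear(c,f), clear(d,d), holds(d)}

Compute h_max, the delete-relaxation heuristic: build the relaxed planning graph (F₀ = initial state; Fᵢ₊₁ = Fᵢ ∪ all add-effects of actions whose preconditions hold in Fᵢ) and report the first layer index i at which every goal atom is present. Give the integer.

F0 = init (5 atoms)
F1 = F0 ∪ {at(c), at(f), clear(c,f), clear(d,f), inpos(c), inpos(d)}  (11 atoms)
F2 = F1 ∪ {clear(c,c), clear(d,c), clear(d,d)}  (14 atoms)
goal ⊆ F2  ⇒  h_max = 2

2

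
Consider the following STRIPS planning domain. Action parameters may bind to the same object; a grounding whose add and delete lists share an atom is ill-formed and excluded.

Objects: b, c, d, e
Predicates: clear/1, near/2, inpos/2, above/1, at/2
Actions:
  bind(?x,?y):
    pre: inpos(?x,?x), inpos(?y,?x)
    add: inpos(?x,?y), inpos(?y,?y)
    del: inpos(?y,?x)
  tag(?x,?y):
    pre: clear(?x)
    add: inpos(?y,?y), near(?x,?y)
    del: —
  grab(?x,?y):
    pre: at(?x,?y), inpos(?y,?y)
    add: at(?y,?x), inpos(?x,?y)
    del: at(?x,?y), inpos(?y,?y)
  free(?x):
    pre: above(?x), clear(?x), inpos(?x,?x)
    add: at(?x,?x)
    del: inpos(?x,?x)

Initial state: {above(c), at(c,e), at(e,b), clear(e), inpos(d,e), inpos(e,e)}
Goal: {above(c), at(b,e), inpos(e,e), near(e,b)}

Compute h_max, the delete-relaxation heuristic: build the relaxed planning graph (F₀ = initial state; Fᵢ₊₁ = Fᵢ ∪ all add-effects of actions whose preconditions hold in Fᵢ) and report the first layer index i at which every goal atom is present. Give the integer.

F0 = init (6 atoms)
F1 = F0 ∪ {at(e,c), inpos(b,b), inpos(c,c), inpos(c,e), inpos(d,d), inpos(e,d), near(e,b), near(e,c), near(e,d), near(e,e)}  (16 atoms)
F2 = F1 ∪ {at(b,e), inpos(e,b), inpos(e,c)}  (19 atoms)
goal ⊆ F2  ⇒  h_max = 2

2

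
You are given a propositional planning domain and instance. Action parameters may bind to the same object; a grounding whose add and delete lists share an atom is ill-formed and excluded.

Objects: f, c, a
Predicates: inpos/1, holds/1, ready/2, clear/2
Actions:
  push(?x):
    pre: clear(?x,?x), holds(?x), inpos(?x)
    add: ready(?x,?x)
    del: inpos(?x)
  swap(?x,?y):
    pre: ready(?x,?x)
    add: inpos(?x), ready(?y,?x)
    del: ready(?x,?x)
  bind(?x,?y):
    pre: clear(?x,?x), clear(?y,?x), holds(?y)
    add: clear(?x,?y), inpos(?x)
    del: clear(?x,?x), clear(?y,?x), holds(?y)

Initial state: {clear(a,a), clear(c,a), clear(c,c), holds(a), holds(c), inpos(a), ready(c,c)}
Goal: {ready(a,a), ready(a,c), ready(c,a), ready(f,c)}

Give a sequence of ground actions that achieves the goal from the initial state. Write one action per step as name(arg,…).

push(a); swap(c,f); push(c); swap(c,a); swap(a,c); push(a)

1. push(a)  →  {clear(a,a), clear(c,a), clear(c,c), holds(a), holds(c), ready(a,a), ready(c,c)}
2. swap(c,f)  →  {clear(a,a), clear(c,a), clear(c,c), holds(a), holds(c), inpos(c), ready(a,a), ready(f,c)}
3. push(c)  →  {clear(a,a), clear(c,a), clear(c,c), holds(a), holds(c), ready(a,a), ready(c,c), ready(f,c)}
4. swap(c,a)  →  {clear(a,a), clear(c,a), clear(c,c), holds(a), holds(c), inpos(c), ready(a,a), ready(a,c), ready(f,c)}
5. swap(a,c)  →  {clear(a,a), clear(c,a), clear(c,c), holds(a), holds(c), inpos(a), inpos(c), ready(a,c), ready(c,a), ready(f,c)}
6. push(a)  →  {clear(a,a), clear(c,a), clear(c,c), holds(a), holds(c), inpos(c), ready(a,a), ready(a,c), ready(c,a), ready(f,c)}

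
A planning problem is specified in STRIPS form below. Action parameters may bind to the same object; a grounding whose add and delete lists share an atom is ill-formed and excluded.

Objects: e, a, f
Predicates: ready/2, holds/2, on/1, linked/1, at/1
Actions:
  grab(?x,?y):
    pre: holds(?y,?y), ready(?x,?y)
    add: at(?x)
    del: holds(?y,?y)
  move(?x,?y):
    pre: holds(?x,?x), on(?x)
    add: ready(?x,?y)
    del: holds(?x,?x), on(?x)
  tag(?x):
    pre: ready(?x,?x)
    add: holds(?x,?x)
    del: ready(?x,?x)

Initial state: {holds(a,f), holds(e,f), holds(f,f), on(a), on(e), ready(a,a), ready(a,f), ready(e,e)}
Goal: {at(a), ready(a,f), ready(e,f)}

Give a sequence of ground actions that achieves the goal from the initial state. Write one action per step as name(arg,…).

1. grab(a,f)  →  {at(a), holds(a,f), holds(e,f), on(a), on(e), ready(a,a), ready(a,f), ready(e,e)}
2. tag(e)  →  {at(a), holds(a,f), holds(e,e), holds(e,f), on(a), on(e), ready(a,a), ready(a,f)}
3. move(e,f)  →  {at(a), holds(a,f), holds(e,f), on(a), ready(a,a), ready(a,f), ready(e,f)}

grab(a,f); tag(e); move(e,f)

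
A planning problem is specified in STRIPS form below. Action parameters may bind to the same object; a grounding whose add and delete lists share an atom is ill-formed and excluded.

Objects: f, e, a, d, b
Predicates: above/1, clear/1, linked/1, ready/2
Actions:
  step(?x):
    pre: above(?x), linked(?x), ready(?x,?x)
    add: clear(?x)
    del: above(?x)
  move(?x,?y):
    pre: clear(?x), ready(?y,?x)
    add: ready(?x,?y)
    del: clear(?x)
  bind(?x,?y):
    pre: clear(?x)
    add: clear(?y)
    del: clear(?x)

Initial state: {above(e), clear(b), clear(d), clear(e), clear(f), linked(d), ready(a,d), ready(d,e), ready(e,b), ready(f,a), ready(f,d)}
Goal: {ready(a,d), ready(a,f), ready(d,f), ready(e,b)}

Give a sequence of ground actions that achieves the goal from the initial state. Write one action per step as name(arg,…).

move(d,f); bind(f,a); move(a,f)

1. move(d,f)  →  {above(e), clear(b), clear(e), clear(f), linked(d), ready(a,d), ready(d,e), ready(d,f), ready(e,b), ready(f,a), ready(f,d)}
2. bind(f,a)  →  {above(e), clear(a), clear(b), clear(e), linked(d), ready(a,d), ready(d,e), ready(d,f), ready(e,b), ready(f,a), ready(f,d)}
3. move(a,f)  →  {above(e), clear(b), clear(e), linked(d), ready(a,d), ready(a,f), ready(d,e), ready(d,f), ready(e,b), ready(f,a), ready(f,d)}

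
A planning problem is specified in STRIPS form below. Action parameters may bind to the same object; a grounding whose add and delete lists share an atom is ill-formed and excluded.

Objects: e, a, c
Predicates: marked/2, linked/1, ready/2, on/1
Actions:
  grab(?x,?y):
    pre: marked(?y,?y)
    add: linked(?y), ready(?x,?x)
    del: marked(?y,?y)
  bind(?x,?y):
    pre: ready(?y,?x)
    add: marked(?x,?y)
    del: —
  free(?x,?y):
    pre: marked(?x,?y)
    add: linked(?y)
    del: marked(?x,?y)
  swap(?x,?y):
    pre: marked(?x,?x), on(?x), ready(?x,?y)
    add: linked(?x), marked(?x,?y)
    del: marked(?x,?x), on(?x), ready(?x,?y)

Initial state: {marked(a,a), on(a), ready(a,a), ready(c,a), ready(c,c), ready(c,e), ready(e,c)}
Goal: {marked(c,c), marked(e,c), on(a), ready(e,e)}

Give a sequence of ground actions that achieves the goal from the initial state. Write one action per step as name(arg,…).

1. grab(e,a)  →  {linked(a), on(a), ready(a,a), ready(c,a), ready(c,c), ready(c,e), ready(e,c), ready(e,e)}
2. bind(e,c)  →  {linked(a), marked(e,c), on(a), ready(a,a), ready(c,a), ready(c,c), ready(c,e), ready(e,c), ready(e,e)}
3. bind(c,c)  →  {linked(a), marked(c,c), marked(e,c), on(a), ready(a,a), ready(c,a), ready(c,c), ready(c,e), ready(e,c), ready(e,e)}

grab(e,a); bind(e,c); bind(c,c)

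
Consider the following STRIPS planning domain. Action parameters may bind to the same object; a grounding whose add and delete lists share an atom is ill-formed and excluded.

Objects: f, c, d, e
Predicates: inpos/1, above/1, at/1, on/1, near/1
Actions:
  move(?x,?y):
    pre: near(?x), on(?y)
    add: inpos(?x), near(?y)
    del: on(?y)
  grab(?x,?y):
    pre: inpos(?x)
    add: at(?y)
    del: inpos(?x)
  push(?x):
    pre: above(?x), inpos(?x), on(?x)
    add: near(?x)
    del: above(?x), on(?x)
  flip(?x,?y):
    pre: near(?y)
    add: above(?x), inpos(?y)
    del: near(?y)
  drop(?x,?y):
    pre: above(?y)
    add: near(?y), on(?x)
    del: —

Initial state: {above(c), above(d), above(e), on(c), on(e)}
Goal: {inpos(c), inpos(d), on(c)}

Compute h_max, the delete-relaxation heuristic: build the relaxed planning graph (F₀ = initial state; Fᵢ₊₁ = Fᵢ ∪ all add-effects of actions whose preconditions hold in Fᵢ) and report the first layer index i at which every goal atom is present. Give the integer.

2

F0 = init (5 atoms)
F1 = F0 ∪ {near(c), near(d), near(e), on(d), on(f)}  (10 atoms)
F2 = F1 ∪ {above(f), inpos(c), inpos(d), inpos(e), near(f)}  (15 atoms)
goal ⊆ F2  ⇒  h_max = 2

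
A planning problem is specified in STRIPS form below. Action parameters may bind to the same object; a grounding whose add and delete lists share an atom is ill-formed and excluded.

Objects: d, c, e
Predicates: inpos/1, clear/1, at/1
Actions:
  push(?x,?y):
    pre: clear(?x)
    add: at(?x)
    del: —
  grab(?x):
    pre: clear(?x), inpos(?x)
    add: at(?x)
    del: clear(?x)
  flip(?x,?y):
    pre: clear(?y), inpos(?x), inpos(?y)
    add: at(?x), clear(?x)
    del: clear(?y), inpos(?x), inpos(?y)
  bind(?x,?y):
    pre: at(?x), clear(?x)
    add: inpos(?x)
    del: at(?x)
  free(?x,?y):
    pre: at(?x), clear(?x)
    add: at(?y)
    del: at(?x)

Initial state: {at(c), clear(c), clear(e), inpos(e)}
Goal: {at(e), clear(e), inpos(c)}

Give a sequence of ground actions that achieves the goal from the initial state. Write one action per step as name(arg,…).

push(e,d); bind(c,d)

1. push(e,d)  →  {at(c), at(e), clear(c), clear(e), inpos(e)}
2. bind(c,d)  →  {at(e), clear(c), clear(e), inpos(c), inpos(e)}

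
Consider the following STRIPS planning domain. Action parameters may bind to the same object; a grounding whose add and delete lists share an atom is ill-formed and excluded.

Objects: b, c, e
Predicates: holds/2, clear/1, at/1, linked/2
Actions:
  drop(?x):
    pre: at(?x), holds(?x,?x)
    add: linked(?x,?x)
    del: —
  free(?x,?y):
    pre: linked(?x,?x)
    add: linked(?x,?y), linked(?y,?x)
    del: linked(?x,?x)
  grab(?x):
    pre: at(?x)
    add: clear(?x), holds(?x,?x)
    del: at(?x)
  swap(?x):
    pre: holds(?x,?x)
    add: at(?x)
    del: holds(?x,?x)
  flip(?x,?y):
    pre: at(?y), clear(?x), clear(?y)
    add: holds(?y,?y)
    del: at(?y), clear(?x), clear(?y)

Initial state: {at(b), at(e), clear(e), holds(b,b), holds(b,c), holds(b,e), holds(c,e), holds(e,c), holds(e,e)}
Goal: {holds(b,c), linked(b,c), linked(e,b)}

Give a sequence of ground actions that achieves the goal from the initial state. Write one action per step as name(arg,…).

1. drop(b)  →  {at(b), at(e), clear(e), holds(b,b), holds(b,c), holds(b,e), holds(c,e), holds(e,c), holds(e,e), linked(b,b)}
2. drop(e)  →  {at(b), at(e), clear(e), holds(b,b), holds(b,c), holds(b,e), holds(c,e), holds(e,c), holds(e,e), linked(b,b), linked(e,e)}
3. free(b,c)  →  {at(b), at(e), clear(e), holds(b,b), holds(b,c), holds(b,e), holds(c,e), holds(e,c), holds(e,e), linked(b,c), linked(c,b), linked(e,e)}
4. free(e,b)  →  {at(b), at(e), clear(e), holds(b,b), holds(b,c), holds(b,e), holds(c,e), holds(e,c), holds(e,e), linked(b,c), linked(b,e), linked(c,b), linked(e,b)}

drop(b); drop(e); free(b,c); free(e,b)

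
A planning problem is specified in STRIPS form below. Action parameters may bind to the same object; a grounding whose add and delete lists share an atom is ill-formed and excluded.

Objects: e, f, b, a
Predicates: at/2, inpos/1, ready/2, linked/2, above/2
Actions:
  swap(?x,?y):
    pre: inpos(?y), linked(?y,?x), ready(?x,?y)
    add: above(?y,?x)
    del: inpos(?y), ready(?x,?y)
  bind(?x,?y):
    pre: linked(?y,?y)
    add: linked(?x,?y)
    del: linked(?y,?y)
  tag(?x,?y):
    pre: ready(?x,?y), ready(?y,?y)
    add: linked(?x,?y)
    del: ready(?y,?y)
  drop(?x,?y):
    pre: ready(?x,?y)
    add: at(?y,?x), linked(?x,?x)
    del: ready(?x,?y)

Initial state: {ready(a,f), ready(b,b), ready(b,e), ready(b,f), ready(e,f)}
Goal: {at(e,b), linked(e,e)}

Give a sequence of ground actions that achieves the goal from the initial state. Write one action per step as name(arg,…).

1. drop(e,f)  →  {at(f,e), linked(e,e), ready(a,f), ready(b,b), ready(b,e), ready(b,f)}
2. drop(b,e)  →  {at(e,b), at(f,e), linked(b,b), linked(e,e), ready(a,f), ready(b,b), ready(b,f)}

drop(e,f); drop(b,e)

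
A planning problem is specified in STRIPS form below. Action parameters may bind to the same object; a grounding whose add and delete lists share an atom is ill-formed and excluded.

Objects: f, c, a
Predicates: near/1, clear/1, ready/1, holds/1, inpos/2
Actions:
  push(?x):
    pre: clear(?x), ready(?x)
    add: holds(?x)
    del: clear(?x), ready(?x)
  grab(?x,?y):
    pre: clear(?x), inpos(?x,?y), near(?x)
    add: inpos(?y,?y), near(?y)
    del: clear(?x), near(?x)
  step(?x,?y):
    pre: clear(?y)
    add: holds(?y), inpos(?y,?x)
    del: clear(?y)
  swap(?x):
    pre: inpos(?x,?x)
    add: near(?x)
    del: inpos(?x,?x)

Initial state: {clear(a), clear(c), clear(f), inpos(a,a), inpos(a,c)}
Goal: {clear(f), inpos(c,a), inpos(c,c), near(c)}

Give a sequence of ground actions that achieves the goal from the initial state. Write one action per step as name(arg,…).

1. step(a,c)  →  {clear(a), clear(f), holds(c), inpos(a,a), inpos(a,c), inpos(c,a)}
2. swap(a)  →  {clear(a), clear(f), holds(c), inpos(a,c), inpos(c,a), near(a)}
3. grab(a,c)  →  {clear(f), holds(c), inpos(a,c), inpos(c,a), inpos(c,c), near(c)}

step(a,c); swap(a); grab(a,c)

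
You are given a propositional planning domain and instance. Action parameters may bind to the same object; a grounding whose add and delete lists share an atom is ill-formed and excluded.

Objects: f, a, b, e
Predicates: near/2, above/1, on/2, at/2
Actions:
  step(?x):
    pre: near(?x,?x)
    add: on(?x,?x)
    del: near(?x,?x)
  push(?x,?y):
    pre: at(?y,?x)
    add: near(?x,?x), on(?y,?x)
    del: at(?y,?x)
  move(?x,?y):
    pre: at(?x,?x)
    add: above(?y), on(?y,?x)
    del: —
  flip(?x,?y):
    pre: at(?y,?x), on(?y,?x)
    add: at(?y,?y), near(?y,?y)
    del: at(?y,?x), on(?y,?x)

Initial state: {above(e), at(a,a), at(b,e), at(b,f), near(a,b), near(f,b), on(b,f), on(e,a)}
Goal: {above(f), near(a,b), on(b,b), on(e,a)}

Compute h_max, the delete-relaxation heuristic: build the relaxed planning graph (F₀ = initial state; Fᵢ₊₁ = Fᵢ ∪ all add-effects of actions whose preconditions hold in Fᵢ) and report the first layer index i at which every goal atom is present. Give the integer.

F0 = init (8 atoms)
F1 = F0 ∪ {above(a), above(b), above(f), at(b,b), near(a,a), near(b,b), near(e,e), near(f,f), on(a,a), on(b,a), on(b,e), on(f,a)}  (20 atoms)
F2 = F1 ∪ {on(a,b), on(b,b), on(e,b), on(e,e), on(f,b), on(f,f)}  (26 atoms)
goal ⊆ F2  ⇒  h_max = 2

2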